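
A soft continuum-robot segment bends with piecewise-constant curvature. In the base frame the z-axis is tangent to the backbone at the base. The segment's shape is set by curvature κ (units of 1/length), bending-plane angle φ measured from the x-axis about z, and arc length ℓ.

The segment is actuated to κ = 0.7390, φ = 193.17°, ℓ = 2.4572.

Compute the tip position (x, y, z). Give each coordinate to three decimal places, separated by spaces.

-1.637 -0.383 1.313

θ = κ·ℓ = 0.7390 × 2.4572 = 1.81587 rad
ρ = (1 − cos θ)/κ = (1 − -0.24263)/0.7390 = 1.68150
z = sin θ / κ = 0.97012/0.7390 = 1.31275
x = ρ cos φ = 1.68150 × cos(193.17°) = -1.63727
y = ρ sin φ = 1.68150 × sin(193.17°) = -0.38311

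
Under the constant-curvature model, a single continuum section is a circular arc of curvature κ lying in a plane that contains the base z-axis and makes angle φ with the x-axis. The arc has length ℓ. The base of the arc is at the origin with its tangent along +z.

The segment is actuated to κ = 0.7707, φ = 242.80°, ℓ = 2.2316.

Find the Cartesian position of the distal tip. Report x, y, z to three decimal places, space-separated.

θ = κ·ℓ = 0.7707 × 2.2316 = 1.71989 rad
ρ = (1 − cos θ)/κ = (1 − -0.14855)/0.7707 = 1.49026
z = sin θ / κ = 0.98891/0.7707 = 1.28313
x = ρ cos φ = 1.49026 × cos(242.80°) = -0.68120
y = ρ sin φ = 1.49026 × sin(242.80°) = -1.32546

-0.681 -1.325 1.283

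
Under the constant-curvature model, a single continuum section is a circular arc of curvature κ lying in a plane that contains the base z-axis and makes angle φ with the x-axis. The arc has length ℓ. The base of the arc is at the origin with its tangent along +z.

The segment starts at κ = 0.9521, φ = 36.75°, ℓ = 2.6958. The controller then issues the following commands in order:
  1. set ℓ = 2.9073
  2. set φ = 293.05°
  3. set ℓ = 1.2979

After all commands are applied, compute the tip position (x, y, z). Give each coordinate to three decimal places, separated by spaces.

0.276 -0.649 0.992

initial: κ=0.9521, φ=36.75°, ℓ=2.6958
cmd 1: set ℓ=2.9073 → (κ,φ,ℓ)=(0.9521,36.75°,2.9073) → tip=(1.6251,1.2135,0.3833)
cmd 2: set φ=293.05° → (κ,φ,ℓ)=(0.9521,293.05°,2.9073) → tip=(0.7941,-1.8663,0.3833)
cmd 3: set ℓ=1.2979 → (κ,φ,ℓ)=(0.9521,293.05°,1.2979) → tip=(0.2760,-0.6487,0.9919)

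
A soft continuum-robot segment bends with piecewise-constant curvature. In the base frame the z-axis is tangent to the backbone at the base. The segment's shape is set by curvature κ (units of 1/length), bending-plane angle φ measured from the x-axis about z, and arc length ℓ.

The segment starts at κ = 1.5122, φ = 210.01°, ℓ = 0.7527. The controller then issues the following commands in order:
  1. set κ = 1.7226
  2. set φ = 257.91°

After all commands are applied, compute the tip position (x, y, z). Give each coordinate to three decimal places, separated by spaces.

-0.089 -0.414 0.559

initial: κ=1.5122, φ=210.01°, ℓ=0.7527
cmd 1: set κ=1.7226 → (κ,φ,ℓ)=(1.7226,210.01°,0.7527) → tip=(-0.3666,-0.2117,0.5588)
cmd 2: set φ=257.91° → (κ,φ,ℓ)=(1.7226,257.91°,0.7527) → tip=(-0.0887,-0.4139,0.5588)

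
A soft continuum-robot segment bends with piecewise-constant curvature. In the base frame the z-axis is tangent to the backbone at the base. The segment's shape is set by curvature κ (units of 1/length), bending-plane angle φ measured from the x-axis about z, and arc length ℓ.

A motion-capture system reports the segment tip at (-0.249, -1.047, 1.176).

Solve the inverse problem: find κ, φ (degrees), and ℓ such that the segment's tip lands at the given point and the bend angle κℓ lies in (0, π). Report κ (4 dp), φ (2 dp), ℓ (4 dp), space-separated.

0.8470 256.62 1.7500

ρ = √(x²+y²) = √(-0.249² + -1.047²) = 1.07620
φ = atan2(y, x) mod 360° = atan2(-1.047, -0.249) = 256.6223°
|p|² = ρ² + z² = 1.07620² + 1.176² = 2.54119
κ = 2ρ / |p|² = 2×1.07620 / 2.54119 = 0.84701
θ = 2·atan2(ρ, z) = 2·atan2(1.07620, 1.176) = 1.48223 rad
ℓ = θ/κ = 1.48223/0.84701 = 1.74996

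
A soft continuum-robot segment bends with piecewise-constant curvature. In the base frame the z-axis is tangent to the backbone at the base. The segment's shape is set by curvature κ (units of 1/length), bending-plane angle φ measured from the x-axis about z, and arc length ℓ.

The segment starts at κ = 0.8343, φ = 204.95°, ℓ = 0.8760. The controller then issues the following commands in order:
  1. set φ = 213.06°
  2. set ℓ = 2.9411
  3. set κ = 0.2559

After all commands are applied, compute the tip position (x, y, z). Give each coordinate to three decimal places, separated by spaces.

-0.885 -0.576 2.671

initial: κ=0.8343, φ=204.95°, ℓ=0.8760
cmd 1: set φ=213.06° → (κ,φ,ℓ)=(0.8343,213.06°,0.8760) → tip=(-0.2566,-0.1670,0.8001)
cmd 2: set ℓ=2.9411 → (κ,φ,ℓ)=(0.8343,213.06°,2.9411) → tip=(-1.7807,-1.1591,0.7610)
cmd 3: set κ=0.2559 → (κ,φ,ℓ)=(0.2559,213.06°,2.9411) → tip=(-0.8846,-0.5758,2.6712)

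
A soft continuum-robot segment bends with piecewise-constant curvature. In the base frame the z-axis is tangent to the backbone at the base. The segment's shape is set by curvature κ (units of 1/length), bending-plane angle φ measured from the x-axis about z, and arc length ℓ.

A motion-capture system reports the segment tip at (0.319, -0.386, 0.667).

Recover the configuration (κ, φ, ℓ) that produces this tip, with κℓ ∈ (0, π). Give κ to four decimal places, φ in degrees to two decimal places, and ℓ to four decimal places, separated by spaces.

1.4397 309.57 0.8946

ρ = √(x²+y²) = √(0.319² + -0.386²) = 0.50076
φ = atan2(y, x) mod 360° = atan2(-0.386, 0.319) = 309.5712°
|p|² = ρ² + z² = 0.50076² + 0.667² = 0.69565
κ = 2ρ / |p|² = 2×0.50076 / 0.69565 = 1.43969
θ = 2·atan2(ρ, z) = 2·atan2(0.50076, 0.667) = 1.28797 rad
ℓ = θ/κ = 1.28797/1.43969 = 0.89462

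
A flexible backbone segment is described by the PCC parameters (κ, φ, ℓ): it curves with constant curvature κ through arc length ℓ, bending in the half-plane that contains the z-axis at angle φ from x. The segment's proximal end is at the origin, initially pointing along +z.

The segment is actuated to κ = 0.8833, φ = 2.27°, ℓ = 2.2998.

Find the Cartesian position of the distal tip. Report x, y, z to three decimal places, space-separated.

1.634 0.065 1.014

θ = κ·ℓ = 0.8833 × 2.2998 = 2.03141 rad
ρ = (1 − cos θ)/κ = (1 − -0.44450)/0.8833 = 1.63535
z = sin θ / κ = 0.89578/0.8833 = 1.01413
x = ρ cos φ = 1.63535 × cos(2.27°) = 1.63406
y = ρ sin φ = 1.63535 × sin(2.27°) = 0.06477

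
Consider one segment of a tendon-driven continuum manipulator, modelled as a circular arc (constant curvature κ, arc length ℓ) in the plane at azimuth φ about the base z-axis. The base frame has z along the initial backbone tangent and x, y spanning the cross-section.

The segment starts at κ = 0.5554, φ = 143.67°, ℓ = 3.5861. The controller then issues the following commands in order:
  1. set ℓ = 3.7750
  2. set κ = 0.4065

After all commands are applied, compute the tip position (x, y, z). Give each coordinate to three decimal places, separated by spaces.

-1.910 1.405 2.458

initial: κ=0.5554, φ=143.67°, ℓ=3.5861
cmd 1: set ℓ=3.7750 → (κ,φ,ℓ)=(0.5554,143.67°,3.7750) → tip=(-2.1786,1.6021,1.5573)
cmd 2: set κ=0.4065 → (κ,φ,ℓ)=(0.4065,143.67°,3.7750) → tip=(-1.9100,1.4046,2.4584)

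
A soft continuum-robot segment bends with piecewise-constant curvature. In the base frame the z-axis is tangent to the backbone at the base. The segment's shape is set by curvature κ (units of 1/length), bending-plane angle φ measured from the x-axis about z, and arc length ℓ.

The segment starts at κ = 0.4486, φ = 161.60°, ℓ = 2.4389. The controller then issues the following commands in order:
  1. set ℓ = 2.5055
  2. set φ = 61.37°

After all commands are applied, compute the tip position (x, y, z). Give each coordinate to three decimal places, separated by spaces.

initial: κ=0.4486, φ=161.60°, ℓ=2.4389
cmd 1: set ℓ=2.5055 → (κ,φ,ℓ)=(0.4486,161.60°,2.5055) → tip=(-1.2012,0.3996,2.0103)
cmd 2: set φ=61.37° → (κ,φ,ℓ)=(0.4486,61.37°,2.5055) → tip=(0.6066,1.1111,2.0103)

0.607 1.111 2.010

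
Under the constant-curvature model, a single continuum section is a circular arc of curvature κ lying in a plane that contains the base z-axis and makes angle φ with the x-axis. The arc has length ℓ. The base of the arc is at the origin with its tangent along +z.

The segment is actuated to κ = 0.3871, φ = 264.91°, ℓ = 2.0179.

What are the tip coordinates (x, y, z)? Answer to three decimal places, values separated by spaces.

-0.066 -0.746 1.819

θ = κ·ℓ = 0.3871 × 2.0179 = 0.78113 rad
ρ = (1 − cos θ)/κ = (1 − 0.71012)/0.3871 = 0.74885
z = sin θ / κ = 0.70408/0.3871 = 1.81886
x = ρ cos φ = 0.74885 × cos(264.91°) = -0.06644
y = ρ sin φ = 0.74885 × sin(264.91°) = -0.74590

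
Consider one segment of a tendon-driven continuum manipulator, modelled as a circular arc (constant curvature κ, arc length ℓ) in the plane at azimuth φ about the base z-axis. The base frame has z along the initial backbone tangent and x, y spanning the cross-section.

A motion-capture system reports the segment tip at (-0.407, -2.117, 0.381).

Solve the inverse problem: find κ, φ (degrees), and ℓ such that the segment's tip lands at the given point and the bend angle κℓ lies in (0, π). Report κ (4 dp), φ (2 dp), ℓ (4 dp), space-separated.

ρ = √(x²+y²) = √(-0.407² + -2.117²) = 2.15577
φ = atan2(y, x) mod 360° = atan2(-2.117, -0.407) = 259.1175°
|p|² = ρ² + z² = 2.15577² + 0.381² = 4.79250
κ = 2ρ / |p|² = 2×2.15577 / 4.79250 = 0.89964
θ = 2·atan2(ρ, z) = 2·atan2(2.15577, 0.381) = 2.79174 rad
ℓ = θ/κ = 2.79174/0.89964 = 3.10316

0.8996 259.12 3.1032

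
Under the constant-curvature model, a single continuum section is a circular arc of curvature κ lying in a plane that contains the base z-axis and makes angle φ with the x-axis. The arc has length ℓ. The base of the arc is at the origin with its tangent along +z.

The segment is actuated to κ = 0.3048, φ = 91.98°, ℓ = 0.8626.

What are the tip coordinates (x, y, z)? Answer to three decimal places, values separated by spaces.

-0.004 0.113 0.853

θ = κ·ℓ = 0.3048 × 0.8626 = 0.26292 rad
ρ = (1 − cos θ)/κ = (1 − 0.96564)/0.3048 = 0.11275
z = sin θ / κ = 0.25990/0.3048 = 0.85270
x = ρ cos φ = 0.11275 × cos(91.98°) = -0.00390
y = ρ sin φ = 0.11275 × sin(91.98°) = 0.11268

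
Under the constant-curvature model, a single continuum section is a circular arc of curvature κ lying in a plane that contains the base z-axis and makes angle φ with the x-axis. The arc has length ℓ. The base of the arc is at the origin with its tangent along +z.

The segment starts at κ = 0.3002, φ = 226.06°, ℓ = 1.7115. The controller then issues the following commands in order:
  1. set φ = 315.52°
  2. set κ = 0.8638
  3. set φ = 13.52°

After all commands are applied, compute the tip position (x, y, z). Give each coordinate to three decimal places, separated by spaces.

1.022 0.246 1.153

initial: κ=0.3002, φ=226.06°, ℓ=1.7115
cmd 1: set φ=315.52° → (κ,φ,ℓ)=(0.3002,315.52°,1.7115) → tip=(0.3069,-0.3013,1.6372)
cmd 2: set κ=0.8638 → (κ,φ,ℓ)=(0.8638,315.52°,1.7115) → tip=(0.7498,-0.7363,1.1527)
cmd 3: set φ=13.52° → (κ,φ,ℓ)=(0.8638,13.52°,1.7115) → tip=(1.0217,0.2457,1.1527)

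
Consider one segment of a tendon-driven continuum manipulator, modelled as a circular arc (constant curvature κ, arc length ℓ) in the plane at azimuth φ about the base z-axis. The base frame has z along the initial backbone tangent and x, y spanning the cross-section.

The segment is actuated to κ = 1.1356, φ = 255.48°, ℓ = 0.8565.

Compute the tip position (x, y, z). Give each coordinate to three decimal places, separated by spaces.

-0.096 -0.372 0.728

θ = κ·ℓ = 1.1356 × 0.8565 = 0.97264 rad
ρ = (1 − cos θ)/κ = (1 − 0.56312)/1.1356 = 0.38471
z = sin θ / κ = 0.82638/1.1356 = 0.72770
x = ρ cos φ = 0.38471 × cos(255.48°) = -0.09645
y = ρ sin φ = 0.38471 × sin(255.48°) = -0.37243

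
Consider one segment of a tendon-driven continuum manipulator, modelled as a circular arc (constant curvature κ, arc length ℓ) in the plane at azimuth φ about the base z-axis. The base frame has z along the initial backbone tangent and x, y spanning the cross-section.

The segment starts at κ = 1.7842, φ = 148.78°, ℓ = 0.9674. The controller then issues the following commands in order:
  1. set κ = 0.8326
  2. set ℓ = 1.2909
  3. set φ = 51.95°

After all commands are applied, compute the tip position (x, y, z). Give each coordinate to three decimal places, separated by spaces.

initial: κ=1.7842, φ=148.78°, ℓ=0.9674
cmd 1: set κ=0.8326 → (κ,φ,ℓ)=(0.8326,148.78°,0.9674) → tip=(-0.3156,0.1913,0.8661)
cmd 2: set ℓ=1.2909 → (κ,φ,ℓ)=(0.8326,148.78°,1.2909) → tip=(-0.5383,0.3263,1.0563)
cmd 3: set φ=51.95° → (κ,φ,ℓ)=(0.8326,51.95°,1.2909) → tip=(0.3880,0.4957,1.0563)

0.388 0.496 1.056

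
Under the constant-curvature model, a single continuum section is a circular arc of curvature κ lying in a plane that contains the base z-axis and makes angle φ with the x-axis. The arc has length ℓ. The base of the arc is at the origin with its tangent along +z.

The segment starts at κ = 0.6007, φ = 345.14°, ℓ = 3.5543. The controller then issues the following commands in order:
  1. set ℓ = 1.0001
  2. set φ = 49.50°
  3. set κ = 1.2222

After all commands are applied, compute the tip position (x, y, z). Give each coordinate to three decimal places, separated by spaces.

0.350 0.410 0.769

initial: κ=0.6007, φ=345.14°, ℓ=3.5543
cmd 1: set ℓ=1.0001 → (κ,φ,ℓ)=(0.6007,345.14°,1.0001) → tip=(0.2817,-0.0748,0.9410)
cmd 2: set φ=49.50° → (κ,φ,ℓ)=(0.6007,49.50°,1.0001) → tip=(0.1893,0.2216,0.9410)
cmd 3: set κ=1.2222 → (κ,φ,ℓ)=(1.2222,49.50°,1.0001) → tip=(0.3499,0.4097,0.7690)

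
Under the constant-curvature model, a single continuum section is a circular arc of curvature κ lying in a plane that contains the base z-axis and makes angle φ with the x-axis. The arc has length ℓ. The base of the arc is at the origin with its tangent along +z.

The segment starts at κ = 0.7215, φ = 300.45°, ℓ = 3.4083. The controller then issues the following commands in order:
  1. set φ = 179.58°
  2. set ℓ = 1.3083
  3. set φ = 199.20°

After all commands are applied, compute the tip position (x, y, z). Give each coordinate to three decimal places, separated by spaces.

initial: κ=0.7215, φ=300.45°, ℓ=3.4083
cmd 1: set φ=179.58° → (κ,φ,ℓ)=(0.7215,179.58°,3.4083) → tip=(-2.4615,0.0180,0.8742)
cmd 2: set ℓ=1.3083 → (κ,φ,ℓ)=(0.7215,179.58°,1.3083) → tip=(-0.5730,0.0042,1.1225)
cmd 3: set φ=199.20° → (κ,φ,ℓ)=(0.7215,199.20°,1.3083) → tip=(-0.5411,-0.1884,1.1225)

-0.541 -0.188 1.122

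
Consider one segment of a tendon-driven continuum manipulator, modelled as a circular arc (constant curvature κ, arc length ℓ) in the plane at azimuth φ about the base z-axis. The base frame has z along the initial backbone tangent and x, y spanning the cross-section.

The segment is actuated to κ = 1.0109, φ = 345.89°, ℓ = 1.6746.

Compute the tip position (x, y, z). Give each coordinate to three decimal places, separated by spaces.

θ = κ·ℓ = 1.0109 × 1.6746 = 1.69285 rad
ρ = (1 − cos θ)/κ = (1 − -0.12175)/1.0109 = 1.10966
z = sin θ / κ = 0.99256/1.0109 = 0.98186
x = ρ cos φ = 1.10966 × cos(345.89°) = 1.07618
y = ρ sin φ = 1.10966 × sin(345.89°) = -0.27052

1.076 -0.271 0.982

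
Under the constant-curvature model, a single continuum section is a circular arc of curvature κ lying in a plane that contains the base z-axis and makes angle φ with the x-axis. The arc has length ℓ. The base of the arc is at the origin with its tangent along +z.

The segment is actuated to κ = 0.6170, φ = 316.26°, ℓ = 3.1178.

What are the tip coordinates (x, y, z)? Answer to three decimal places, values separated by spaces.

θ = κ·ℓ = 0.6170 × 3.1178 = 1.92368 rad
ρ = (1 − cos θ)/κ = (1 − -0.34561)/0.6170 = 2.18089
z = sin θ / κ = 0.93838/0.6170 = 1.52087
x = ρ cos φ = 2.18089 × cos(316.26°) = 1.57566
y = ρ sin φ = 2.18089 × sin(316.26°) = -1.50784

1.576 -1.508 1.521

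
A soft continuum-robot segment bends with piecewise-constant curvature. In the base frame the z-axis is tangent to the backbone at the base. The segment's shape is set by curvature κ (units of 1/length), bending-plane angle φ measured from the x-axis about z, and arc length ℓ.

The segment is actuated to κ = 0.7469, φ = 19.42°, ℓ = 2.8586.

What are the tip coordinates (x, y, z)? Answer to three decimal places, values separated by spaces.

1.938 0.683 1.131

θ = κ·ℓ = 0.7469 × 2.8586 = 2.13509 rad
ρ = (1 − cos θ)/κ = (1 − -0.53482)/0.7469 = 2.05492
z = sin θ / κ = 0.84497/0.7469 = 1.13130
x = ρ cos φ = 2.05492 × cos(19.42°) = 1.93801
y = ρ sin φ = 2.05492 × sin(19.42°) = 0.68324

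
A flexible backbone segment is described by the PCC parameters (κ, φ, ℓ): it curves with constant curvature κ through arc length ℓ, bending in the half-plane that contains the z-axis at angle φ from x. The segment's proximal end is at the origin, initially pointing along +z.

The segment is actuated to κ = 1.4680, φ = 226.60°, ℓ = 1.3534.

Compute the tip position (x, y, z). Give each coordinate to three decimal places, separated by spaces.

θ = κ·ℓ = 1.4680 × 1.3534 = 1.98679 rad
ρ = (1 − cos θ)/κ = (1 − -0.40410)/1.4680 = 0.95647
z = sin θ / κ = 0.91471/1.4680 = 0.62310
x = ρ cos φ = 0.95647 × cos(226.60°) = -0.65718
y = ρ sin φ = 0.95647 × sin(226.60°) = -0.69495

-0.657 -0.695 0.623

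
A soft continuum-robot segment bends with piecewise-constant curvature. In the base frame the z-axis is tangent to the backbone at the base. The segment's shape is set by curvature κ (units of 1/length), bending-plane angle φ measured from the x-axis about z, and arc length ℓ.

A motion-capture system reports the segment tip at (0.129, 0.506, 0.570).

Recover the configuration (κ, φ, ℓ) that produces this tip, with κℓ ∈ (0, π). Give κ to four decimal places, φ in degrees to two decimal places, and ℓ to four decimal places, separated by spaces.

1.7477 75.70 0.8487

ρ = √(x²+y²) = √(0.129² + 0.506²) = 0.52218
φ = atan2(y, x) mod 360° = atan2(0.506, 0.129) = 75.6976°
|p|² = ρ² + z² = 0.52218² + 0.570² = 0.59758
κ = 2ρ / |p|² = 2×0.52218 / 0.59758 = 1.74767
θ = 2·atan2(ρ, z) = 2·atan2(0.52218, 0.570) = 1.48329 rad
ℓ = θ/κ = 1.48329/1.74767 = 0.84872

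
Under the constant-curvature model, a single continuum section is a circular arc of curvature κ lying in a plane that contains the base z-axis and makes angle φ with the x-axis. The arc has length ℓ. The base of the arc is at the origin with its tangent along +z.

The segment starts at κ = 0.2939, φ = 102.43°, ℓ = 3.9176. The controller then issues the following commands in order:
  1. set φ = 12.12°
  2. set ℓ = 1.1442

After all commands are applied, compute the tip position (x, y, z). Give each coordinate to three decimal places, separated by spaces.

initial: κ=0.2939, φ=102.43°, ℓ=3.9176
cmd 1: set φ=12.12° → (κ,φ,ℓ)=(0.2939,12.12°,3.9176) → tip=(1.9720,0.4235,3.1076)
cmd 2: set ℓ=1.1442 → (κ,φ,ℓ)=(0.2939,12.12°,1.1442) → tip=(0.1863,0.0400,1.1228)

0.186 0.040 1.123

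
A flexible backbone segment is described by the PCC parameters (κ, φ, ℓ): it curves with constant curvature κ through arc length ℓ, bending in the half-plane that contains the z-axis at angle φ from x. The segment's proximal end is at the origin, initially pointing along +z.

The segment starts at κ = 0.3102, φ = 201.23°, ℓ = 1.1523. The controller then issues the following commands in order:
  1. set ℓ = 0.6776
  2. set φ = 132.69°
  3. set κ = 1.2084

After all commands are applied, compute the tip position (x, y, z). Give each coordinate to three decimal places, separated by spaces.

-0.178 0.193 0.604

initial: κ=0.3102, φ=201.23°, ℓ=1.1523
cmd 1: set ℓ=0.6776 → (κ,φ,ℓ)=(0.3102,201.23°,0.6776) → tip=(-0.0661,-0.0257,0.6726)
cmd 2: set φ=132.69° → (κ,φ,ℓ)=(0.3102,132.69°,0.6776) → tip=(-0.0481,0.0522,0.6726)
cmd 3: set κ=1.2084 → (κ,φ,ℓ)=(1.2084,132.69°,0.6776) → tip=(-0.1778,0.1928,0.6044)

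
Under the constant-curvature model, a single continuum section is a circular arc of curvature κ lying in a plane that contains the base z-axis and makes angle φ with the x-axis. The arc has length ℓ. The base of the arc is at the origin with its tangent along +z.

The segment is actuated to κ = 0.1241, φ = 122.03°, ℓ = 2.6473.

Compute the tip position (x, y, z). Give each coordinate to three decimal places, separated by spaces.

θ = κ·ℓ = 0.1241 × 2.6473 = 0.32853 rad
ρ = (1 − cos θ)/κ = (1 − 0.94652)/0.1241 = 0.43096
z = sin θ / κ = 0.32265/0.1241 = 2.59993
x = ρ cos φ = 0.43096 × cos(122.03°) = -0.22857
y = ρ sin φ = 0.43096 × sin(122.03°) = 0.36536

-0.229 0.365 2.600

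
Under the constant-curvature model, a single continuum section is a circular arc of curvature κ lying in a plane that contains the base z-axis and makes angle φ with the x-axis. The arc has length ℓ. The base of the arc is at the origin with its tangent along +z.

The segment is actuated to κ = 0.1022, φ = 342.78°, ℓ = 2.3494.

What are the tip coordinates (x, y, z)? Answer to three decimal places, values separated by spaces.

θ = κ·ℓ = 0.1022 × 2.3494 = 0.24011 rad
ρ = (1 − cos θ)/κ = (1 − 0.97131)/0.1022 = 0.28070
z = sin θ / κ = 0.23781/0.1022 = 2.32689
x = ρ cos φ = 0.28070 × cos(342.78°) = 0.26812
y = ρ sin φ = 0.28070 × sin(342.78°) = -0.08310

0.268 -0.083 2.327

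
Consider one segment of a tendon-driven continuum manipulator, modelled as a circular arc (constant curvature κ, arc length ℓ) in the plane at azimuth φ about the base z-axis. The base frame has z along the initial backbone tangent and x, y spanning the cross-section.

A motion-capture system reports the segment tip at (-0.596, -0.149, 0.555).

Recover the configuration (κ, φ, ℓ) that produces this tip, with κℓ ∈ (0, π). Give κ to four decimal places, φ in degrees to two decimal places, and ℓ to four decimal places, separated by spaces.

ρ = √(x²+y²) = √(-0.596² + -0.149²) = 0.61434
φ = atan2(y, x) mod 360° = atan2(-0.149, -0.596) = 194.0362°
|p|² = ρ² + z² = 0.61434² + 0.555² = 0.68544
κ = 2ρ / |p|² = 2×0.61434 / 0.68544 = 1.79254
θ = 2·atan2(ρ, z) = 2·atan2(0.61434, 0.555) = 1.67221 rad
ℓ = θ/κ = 1.67221/1.79254 = 0.93287

1.7925 194.04 0.9329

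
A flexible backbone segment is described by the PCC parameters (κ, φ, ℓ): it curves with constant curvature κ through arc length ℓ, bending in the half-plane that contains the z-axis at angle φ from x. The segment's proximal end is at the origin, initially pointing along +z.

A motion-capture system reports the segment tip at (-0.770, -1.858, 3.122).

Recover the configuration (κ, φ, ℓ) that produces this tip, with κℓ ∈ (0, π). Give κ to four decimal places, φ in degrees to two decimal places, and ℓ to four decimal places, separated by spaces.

0.2917 247.49 3.9245

ρ = √(x²+y²) = √(-0.770² + -1.858²) = 2.01123
φ = atan2(y, x) mod 360° = atan2(-1.858, -0.770) = 247.4897°
|p|² = ρ² + z² = 2.01123² + 3.122² = 13.79195
κ = 2ρ / |p|² = 2×2.01123 / 13.79195 = 0.29165
θ = 2·atan2(ρ, z) = 2·atan2(2.01123, 3.122) = 1.14459 rad
ℓ = θ/κ = 1.14459/0.29165 = 3.92450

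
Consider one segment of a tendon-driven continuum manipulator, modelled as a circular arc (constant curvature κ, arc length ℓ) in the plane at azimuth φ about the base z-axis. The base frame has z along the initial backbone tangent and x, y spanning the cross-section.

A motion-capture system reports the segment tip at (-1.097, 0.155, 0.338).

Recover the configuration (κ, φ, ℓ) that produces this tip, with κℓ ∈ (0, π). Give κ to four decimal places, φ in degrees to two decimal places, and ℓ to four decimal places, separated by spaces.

1.6515 171.96 1.5437

ρ = √(x²+y²) = √(-1.097² + 0.155²) = 1.10790
φ = atan2(y, x) mod 360° = atan2(0.155, -1.097) = 171.9577°
|p|² = ρ² + z² = 1.10790² + 0.338² = 1.34168
κ = 2ρ / |p|² = 2×1.10790 / 1.34168 = 1.65151
θ = 2·atan2(ρ, z) = 2·atan2(1.10790, 0.338) = 2.54937 rad
ℓ = θ/κ = 2.54937/1.65151 = 1.54366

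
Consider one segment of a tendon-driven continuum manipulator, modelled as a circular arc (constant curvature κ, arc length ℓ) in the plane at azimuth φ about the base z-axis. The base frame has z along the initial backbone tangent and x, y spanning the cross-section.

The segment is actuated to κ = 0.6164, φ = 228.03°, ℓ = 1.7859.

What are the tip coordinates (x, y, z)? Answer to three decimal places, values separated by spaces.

-0.594 -0.660 1.446

θ = κ·ℓ = 0.6164 × 1.7859 = 1.10083 rad
ρ = (1 − cos θ)/κ = (1 − 0.45286)/0.6164 = 0.88764
z = sin θ / κ = 0.89158/0.6164 = 1.44644
x = ρ cos φ = 0.88764 × cos(228.03°) = -0.59360
y = ρ sin φ = 0.88764 × sin(228.03°) = -0.65996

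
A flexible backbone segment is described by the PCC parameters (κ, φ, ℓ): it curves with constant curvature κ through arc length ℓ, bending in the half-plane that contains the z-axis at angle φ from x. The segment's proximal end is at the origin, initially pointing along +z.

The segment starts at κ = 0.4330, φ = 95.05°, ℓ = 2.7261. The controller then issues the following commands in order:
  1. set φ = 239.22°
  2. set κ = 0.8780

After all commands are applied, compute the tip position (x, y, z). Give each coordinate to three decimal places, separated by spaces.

-1.010 -1.696 0.775

initial: κ=0.4330, φ=95.05°, ℓ=2.7261
cmd 1: set φ=239.22° → (κ,φ,ℓ)=(0.4330,239.22°,2.7261) → tip=(-0.7321,-1.2291,2.1357)
cmd 2: set κ=0.8780 → (κ,φ,ℓ)=(0.8780,239.22°,2.7261) → tip=(-1.0101,-1.6958,0.7747)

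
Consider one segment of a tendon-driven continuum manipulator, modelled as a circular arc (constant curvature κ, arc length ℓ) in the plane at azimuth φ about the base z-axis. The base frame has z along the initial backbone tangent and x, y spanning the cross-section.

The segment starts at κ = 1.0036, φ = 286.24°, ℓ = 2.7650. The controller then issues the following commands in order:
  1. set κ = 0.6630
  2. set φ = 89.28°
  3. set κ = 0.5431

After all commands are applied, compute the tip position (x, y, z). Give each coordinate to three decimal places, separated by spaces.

initial: κ=1.0036, φ=286.24°, ℓ=2.7650
cmd 1: set κ=0.6630 → (κ,φ,ℓ)=(0.6630,286.24°,2.7650) → tip=(0.5312,-1.8237,1.4567)
cmd 2: set φ=89.28° → (κ,φ,ℓ)=(0.6630,89.28°,2.7650) → tip=(0.0239,1.8994,1.4567)
cmd 3: set κ=0.5431 → (κ,φ,ℓ)=(0.5431,89.28°,2.7650) → tip=(0.0215,1.7140,1.8369)

0.022 1.714 1.837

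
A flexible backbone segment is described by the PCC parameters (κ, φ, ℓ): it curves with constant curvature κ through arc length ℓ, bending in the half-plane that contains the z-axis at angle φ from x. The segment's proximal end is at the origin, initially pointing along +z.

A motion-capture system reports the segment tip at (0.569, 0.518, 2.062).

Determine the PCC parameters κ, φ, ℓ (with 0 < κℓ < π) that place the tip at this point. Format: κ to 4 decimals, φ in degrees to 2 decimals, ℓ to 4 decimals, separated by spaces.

0.3177 42.31 2.2484

ρ = √(x²+y²) = √(0.569² + 0.518²) = 0.76947
φ = atan2(y, x) mod 360° = atan2(0.518, 0.569) = 42.3138°
|p|² = ρ² + z² = 0.76947² + 2.062² = 4.84393
κ = 2ρ / |p|² = 2×0.76947 / 4.84393 = 0.31771
θ = 2·atan2(ρ, z) = 2·atan2(0.76947, 2.062) = 0.71433 rad
ℓ = θ/κ = 0.71433/0.31771 = 2.24839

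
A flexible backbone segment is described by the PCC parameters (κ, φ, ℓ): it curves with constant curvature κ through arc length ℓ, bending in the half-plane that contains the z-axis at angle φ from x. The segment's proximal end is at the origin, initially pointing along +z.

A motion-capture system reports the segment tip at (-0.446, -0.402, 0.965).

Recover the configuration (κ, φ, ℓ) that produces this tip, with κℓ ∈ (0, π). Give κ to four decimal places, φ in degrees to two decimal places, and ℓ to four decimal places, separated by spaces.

ρ = √(x²+y²) = √(-0.446² + -0.402²) = 0.60043
φ = atan2(y, x) mod 360° = atan2(-0.402, -0.446) = 222.0298°
|p|² = ρ² + z² = 0.60043² + 0.965² = 1.29175
κ = 2ρ / |p|² = 2×0.60043 / 1.29175 = 0.92965
θ = 2·atan2(ρ, z) = 2·atan2(0.60043, 0.965) = 1.11318 rad
ℓ = θ/κ = 1.11318/0.92965 = 1.19742

0.9296 222.03 1.1974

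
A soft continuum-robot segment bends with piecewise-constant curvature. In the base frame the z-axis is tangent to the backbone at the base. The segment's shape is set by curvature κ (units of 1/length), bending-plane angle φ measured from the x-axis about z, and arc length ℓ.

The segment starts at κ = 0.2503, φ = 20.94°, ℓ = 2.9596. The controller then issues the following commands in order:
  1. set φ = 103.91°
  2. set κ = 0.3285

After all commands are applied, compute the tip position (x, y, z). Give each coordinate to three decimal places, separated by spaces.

initial: κ=0.2503, φ=20.94°, ℓ=2.9596
cmd 1: set φ=103.91° → (κ,φ,ℓ)=(0.2503,103.91°,2.9596) → tip=(-0.2517,1.0163,2.6962)
cmd 2: set κ=0.3285 → (κ,φ,ℓ)=(0.3285,103.91°,2.9596) → tip=(-0.3195,1.2899,2.5149)

-0.319 1.290 2.515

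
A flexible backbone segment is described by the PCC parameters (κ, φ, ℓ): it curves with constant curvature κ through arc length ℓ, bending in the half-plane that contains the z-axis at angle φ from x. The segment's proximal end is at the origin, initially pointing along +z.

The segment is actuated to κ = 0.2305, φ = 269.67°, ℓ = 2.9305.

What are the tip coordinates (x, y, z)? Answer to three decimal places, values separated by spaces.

θ = κ·ℓ = 0.2305 × 2.9305 = 0.67548 rad
ρ = (1 − cos θ)/κ = (1 − 0.78041)/0.2305 = 0.95268
z = sin θ / κ = 0.62527/0.2305 = 2.71268
x = ρ cos φ = 0.95268 × cos(269.67°) = -0.00549
y = ρ sin φ = 0.95268 × sin(269.67°) = -0.95267

-0.005 -0.953 2.713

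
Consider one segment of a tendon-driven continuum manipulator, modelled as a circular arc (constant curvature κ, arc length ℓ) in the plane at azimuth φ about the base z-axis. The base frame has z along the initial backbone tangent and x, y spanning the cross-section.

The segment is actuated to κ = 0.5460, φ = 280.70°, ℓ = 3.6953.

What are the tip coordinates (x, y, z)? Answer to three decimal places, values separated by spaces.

0.487 -2.577 1.652

θ = κ·ℓ = 0.5460 × 3.6953 = 2.01763 rad
ρ = (1 − cos θ)/κ = (1 − -0.43212)/0.5460 = 2.62292
z = sin θ / κ = 0.90182/0.5460 = 1.65168
x = ρ cos φ = 2.62292 × cos(280.70°) = 0.48699
y = ρ sin φ = 2.62292 × sin(280.70°) = -2.57732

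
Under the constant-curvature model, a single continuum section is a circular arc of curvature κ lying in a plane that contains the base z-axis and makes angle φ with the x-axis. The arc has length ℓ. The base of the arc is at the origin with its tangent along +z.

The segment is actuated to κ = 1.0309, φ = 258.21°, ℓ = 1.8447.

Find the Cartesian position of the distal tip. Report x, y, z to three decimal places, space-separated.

-0.263 -1.258 0.917

θ = κ·ℓ = 1.0309 × 1.8447 = 1.90170 rad
ρ = (1 − cos θ)/κ = (1 − -0.32490)/1.0309 = 1.28519
z = sin θ / κ = 0.94575/1.0309 = 0.91740
x = ρ cos φ = 1.28519 × cos(258.21°) = -0.26260
y = ρ sin φ = 1.28519 × sin(258.21°) = -1.25807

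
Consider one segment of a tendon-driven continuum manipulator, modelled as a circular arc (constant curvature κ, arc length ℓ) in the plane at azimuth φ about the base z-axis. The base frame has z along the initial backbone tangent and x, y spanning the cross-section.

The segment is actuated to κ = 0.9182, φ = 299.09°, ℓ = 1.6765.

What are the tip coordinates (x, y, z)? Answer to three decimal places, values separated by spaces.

0.513 -0.922 1.089

θ = κ·ℓ = 0.9182 × 1.6765 = 1.53936 rad
ρ = (1 − cos θ)/κ = (1 − 0.03143)/0.9182 = 1.05486
z = sin θ / κ = 0.99951/0.9182 = 1.08855
x = ρ cos φ = 1.05486 × cos(299.09°) = 0.51285
y = ρ sin φ = 1.05486 × sin(299.09°) = -0.92180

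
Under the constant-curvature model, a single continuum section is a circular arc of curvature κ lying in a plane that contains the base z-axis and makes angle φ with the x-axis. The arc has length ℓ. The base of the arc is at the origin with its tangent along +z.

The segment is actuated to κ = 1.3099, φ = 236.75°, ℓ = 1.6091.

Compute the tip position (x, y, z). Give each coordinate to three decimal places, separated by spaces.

θ = κ·ℓ = 1.3099 × 1.6091 = 2.10776 rad
ρ = (1 − cos θ)/κ = (1 − -0.51153)/1.3099 = 1.15393
z = sin θ / κ = 0.85927/1.3099 = 0.65598
x = ρ cos φ = 1.15393 × cos(236.75°) = -0.63269
y = ρ sin φ = 1.15393 × sin(236.75°) = -0.96501

-0.633 -0.965 0.656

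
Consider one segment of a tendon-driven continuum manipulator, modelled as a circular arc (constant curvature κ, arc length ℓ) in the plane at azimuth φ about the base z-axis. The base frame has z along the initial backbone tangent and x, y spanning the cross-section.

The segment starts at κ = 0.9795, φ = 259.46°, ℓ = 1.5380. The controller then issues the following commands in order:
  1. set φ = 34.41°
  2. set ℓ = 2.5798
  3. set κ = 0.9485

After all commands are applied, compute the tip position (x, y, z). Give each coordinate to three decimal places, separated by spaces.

initial: κ=0.9795, φ=259.46°, ℓ=1.5380
cmd 1: set φ=34.41° → (κ,φ,ℓ)=(0.9795,34.41°,1.5380) → tip=(0.7881,0.5399,1.0188)
cmd 2: set ℓ=2.5798 → (κ,φ,ℓ)=(0.9795,34.41°,2.5798) → tip=(1.5304,1.0483,0.5888)
cmd 3: set κ=0.9485 → (κ,φ,ℓ)=(0.9485,34.41°,2.5798) → tip=(1.5381,1.0535,0.6749)

1.538 1.054 0.675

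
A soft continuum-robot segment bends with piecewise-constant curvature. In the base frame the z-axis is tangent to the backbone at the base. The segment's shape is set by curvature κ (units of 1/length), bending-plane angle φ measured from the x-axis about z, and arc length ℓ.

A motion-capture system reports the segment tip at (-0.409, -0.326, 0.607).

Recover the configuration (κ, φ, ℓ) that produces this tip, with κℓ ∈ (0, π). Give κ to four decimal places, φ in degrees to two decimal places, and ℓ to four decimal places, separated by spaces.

1.6294 218.56 0.8730

ρ = √(x²+y²) = √(-0.409² + -0.326²) = 0.52303
φ = atan2(y, x) mod 360° = atan2(-0.326, -0.409) = 218.5572°
|p|² = ρ² + z² = 0.52303² + 0.607² = 0.64201
κ = 2ρ / |p|² = 2×0.52303 / 0.64201 = 1.62935
θ = 2·atan2(ρ, z) = 2·atan2(0.52303, 0.607) = 1.42245 rad
ℓ = θ/κ = 1.42245/1.62935 = 0.87301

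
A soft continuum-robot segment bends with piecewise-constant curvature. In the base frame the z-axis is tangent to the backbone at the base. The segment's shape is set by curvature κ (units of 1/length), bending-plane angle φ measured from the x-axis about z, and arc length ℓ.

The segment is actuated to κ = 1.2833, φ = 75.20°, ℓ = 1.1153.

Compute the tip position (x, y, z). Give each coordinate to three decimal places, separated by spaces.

0.171 0.649 0.772

θ = κ·ℓ = 1.2833 × 1.1153 = 1.43126 rad
ρ = (1 − cos θ)/κ = (1 − 0.13908)/1.2833 = 0.67086
z = sin θ / κ = 0.99028/1.2833 = 0.77167
x = ρ cos φ = 0.67086 × cos(75.20°) = 0.17137
y = ρ sin φ = 0.67086 × sin(75.20°) = 0.64861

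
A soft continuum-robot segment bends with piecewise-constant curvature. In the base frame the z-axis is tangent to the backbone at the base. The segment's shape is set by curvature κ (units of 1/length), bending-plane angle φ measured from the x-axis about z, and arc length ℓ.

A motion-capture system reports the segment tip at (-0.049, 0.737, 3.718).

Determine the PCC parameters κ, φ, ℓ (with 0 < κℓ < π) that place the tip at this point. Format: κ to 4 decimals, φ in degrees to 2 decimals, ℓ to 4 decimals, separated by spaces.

ρ = √(x²+y²) = √(-0.049² + 0.737²) = 0.73863
φ = atan2(y, x) mod 360° = atan2(0.737, -0.049) = 93.8038°
|p|² = ρ² + z² = 0.73863² + 3.718² = 14.36909
κ = 2ρ / |p|² = 2×0.73863 / 14.36909 = 0.10281
θ = 2·atan2(ρ, z) = 2·atan2(0.73863, 3.718) = 0.39222 rad
ℓ = θ/κ = 0.39222/0.10281 = 3.81507

0.1028 93.80 3.8151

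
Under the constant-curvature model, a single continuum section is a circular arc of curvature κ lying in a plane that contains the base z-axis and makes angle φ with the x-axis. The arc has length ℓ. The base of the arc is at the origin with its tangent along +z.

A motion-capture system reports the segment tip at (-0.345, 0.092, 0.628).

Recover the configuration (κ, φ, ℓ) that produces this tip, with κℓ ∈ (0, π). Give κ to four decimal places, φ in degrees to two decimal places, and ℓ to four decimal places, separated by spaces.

ρ = √(x²+y²) = √(-0.345² + 0.092²) = 0.35706
φ = atan2(y, x) mod 360° = atan2(0.092, -0.345) = 165.0686°
|p|² = ρ² + z² = 0.35706² + 0.628² = 0.52187
κ = 2ρ / |p|² = 2×0.35706 / 0.52187 = 1.36836
θ = 2·atan2(ρ, z) = 2·atan2(0.35706, 0.628) = 1.03396 rad
ℓ = θ/κ = 1.03396/1.36836 = 0.75562

1.3684 165.07 0.7556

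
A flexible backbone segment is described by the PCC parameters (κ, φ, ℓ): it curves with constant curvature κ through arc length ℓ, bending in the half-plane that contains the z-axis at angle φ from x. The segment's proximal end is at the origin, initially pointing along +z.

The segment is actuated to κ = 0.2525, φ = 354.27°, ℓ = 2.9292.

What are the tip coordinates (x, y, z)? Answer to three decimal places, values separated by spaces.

1.030 -0.103 2.669

θ = κ·ℓ = 0.2525 × 2.9292 = 0.73962 rad
ρ = (1 − cos θ)/κ = (1 − 0.73872)/0.2525 = 1.03476
z = sin θ / κ = 0.67401/0.2525 = 2.66934
x = ρ cos φ = 1.03476 × cos(354.27°) = 1.02959
y = ρ sin φ = 1.03476 × sin(354.27°) = -0.10331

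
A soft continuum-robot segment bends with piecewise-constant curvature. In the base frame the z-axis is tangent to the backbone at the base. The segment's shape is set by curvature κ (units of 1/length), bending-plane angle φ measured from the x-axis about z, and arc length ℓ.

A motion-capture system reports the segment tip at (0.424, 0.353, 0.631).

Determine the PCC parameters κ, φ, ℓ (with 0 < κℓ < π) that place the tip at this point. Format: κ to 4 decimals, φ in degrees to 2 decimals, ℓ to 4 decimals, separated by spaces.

ρ = √(x²+y²) = √(0.424² + 0.353²) = 0.55171
φ = atan2(y, x) mod 360° = atan2(0.353, 0.424) = 39.7790°
|p|² = ρ² + z² = 0.55171² + 0.631² = 0.70255
κ = 2ρ / |p|² = 2×0.55171 / 0.70255 = 1.57060
θ = 2·atan2(ρ, z) = 2·atan2(0.55171, 0.631) = 1.43692 rad
ℓ = θ/κ = 1.43692/1.57060 = 0.91488

1.5706 39.78 0.9149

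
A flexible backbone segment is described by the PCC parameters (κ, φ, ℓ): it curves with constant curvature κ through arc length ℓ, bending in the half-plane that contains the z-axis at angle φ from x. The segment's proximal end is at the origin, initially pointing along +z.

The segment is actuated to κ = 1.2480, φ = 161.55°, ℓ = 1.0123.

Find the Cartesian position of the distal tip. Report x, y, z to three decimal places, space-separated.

θ = κ·ℓ = 1.2480 × 1.0123 = 1.26335 rad
ρ = (1 − cos θ)/κ = (1 − 0.30263)/1.2480 = 0.55879
z = sin θ / κ = 0.95311/1.2480 = 0.76371
x = ρ cos φ = 0.55879 × cos(161.55°) = -0.53007
y = ρ sin φ = 0.55879 × sin(161.55°) = 0.17685

-0.530 0.177 0.764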